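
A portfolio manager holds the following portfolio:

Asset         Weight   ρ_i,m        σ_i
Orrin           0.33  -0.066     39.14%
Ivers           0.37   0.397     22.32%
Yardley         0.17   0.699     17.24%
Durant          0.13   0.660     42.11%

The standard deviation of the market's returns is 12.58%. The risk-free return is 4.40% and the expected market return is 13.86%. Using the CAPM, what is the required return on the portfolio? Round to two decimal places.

β_Orrin = -0.066 × 39.14% / 12.58% = -0.2053
β_Ivers = 0.397 × 22.32% / 12.58% = 0.7044
β_Yardley = 0.699 × 17.24% / 12.58% = 0.9579
β_Durant = 0.660 × 42.11% / 12.58% = 2.2093
β_P = Σ w_i β_i = 0.33×-0.2053 + 0.37×0.7044 + 0.17×0.9579 + 0.13×2.2093 = 0.6429
MRP = 13.86% − 4.40% = 9.46%
E(R_P) = R_f + β_P × MRP = 4.40% + 0.6429 × 9.46% = 10.48%

10.48%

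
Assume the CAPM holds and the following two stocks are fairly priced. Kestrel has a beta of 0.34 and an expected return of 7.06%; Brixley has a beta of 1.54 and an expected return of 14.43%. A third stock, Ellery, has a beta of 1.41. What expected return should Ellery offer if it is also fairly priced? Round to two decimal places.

13.63%

MRP (SML slope) = (14.43% − 7.06%) / (1.54 − 0.34) = 7.37% / 1.20 = 6.1417%
R_f (intercept) = 7.06% − 0.34 × 6.1417% = 4.9718%
E(R_Ellery) = R_f + β × MRP = 4.9718% + 1.41 × 6.1417% = 13.63%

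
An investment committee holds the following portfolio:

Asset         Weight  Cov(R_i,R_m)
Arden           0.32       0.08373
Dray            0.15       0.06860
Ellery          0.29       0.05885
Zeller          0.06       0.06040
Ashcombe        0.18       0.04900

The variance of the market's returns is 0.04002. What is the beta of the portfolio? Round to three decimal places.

β_Arden = 0.08373 / 0.04002 = 2.0922
β_Dray = 0.06860 / 0.04002 = 1.7141
β_Ellery = 0.05885 / 0.04002 = 1.4705
β_Zeller = 0.06040 / 0.04002 = 1.5092
β_Ashcombe = 0.04900 / 0.04002 = 1.2244
β_P = Σ w_i β_i = 0.32×2.0922 + 0.15×1.7141 + 0.29×1.4705 + 0.06×1.5092 + 0.18×1.2244 = 1.6640

1.664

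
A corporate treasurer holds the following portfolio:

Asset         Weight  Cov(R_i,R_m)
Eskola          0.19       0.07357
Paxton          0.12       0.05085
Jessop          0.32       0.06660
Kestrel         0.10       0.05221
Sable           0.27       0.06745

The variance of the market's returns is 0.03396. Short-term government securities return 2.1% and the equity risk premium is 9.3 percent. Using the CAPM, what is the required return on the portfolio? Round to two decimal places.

19.85%

β_Eskola = 0.07357 / 0.03396 = 2.1664
β_Paxton = 0.05085 / 0.03396 = 1.4973
β_Jessop = 0.06660 / 0.03396 = 1.9611
β_Kestrel = 0.05221 / 0.03396 = 1.5374
β_Sable = 0.06745 / 0.03396 = 1.9862
β_P = Σ w_i β_i = 0.19×2.1664 + 0.12×1.4973 + 0.32×1.9611 + 0.10×1.5374 + 0.27×1.9862 = 1.9089
E(R_P) = R_f + β_P × MRP = 2.1% + 1.9089 × 9.3% = 19.85%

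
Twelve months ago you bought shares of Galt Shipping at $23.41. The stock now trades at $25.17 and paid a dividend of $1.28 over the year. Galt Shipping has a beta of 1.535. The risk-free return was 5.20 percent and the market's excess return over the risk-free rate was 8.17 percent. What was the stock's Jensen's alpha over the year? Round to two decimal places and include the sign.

Realised HPR = (P1 + D1 − P0) / P0 = (25.17 + 1.28 − 23.41) / 23.41 = 3.04 / 23.41 = 12.9859%
CAPM required = R_f + β·MRP = 5.20% + 1.535 × 8.17% = 17.74095%
α = realised − required = 12.9859% − 17.74095% = -4.76%

-4.76%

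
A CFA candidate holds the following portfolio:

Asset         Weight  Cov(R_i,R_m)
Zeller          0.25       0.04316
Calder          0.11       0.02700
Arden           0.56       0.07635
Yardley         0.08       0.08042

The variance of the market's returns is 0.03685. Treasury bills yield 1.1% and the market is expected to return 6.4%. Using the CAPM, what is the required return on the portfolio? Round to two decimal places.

10.15%

β_Zeller = 0.04316 / 0.03685 = 1.1712
β_Calder = 0.02700 / 0.03685 = 0.7327
β_Arden = 0.07635 / 0.03685 = 2.0719
β_Yardley = 0.08042 / 0.03685 = 2.1824
β_P = Σ w_i β_i = 0.25×1.1712 + 0.11×0.7327 + 0.56×2.0719 + 0.08×2.1824 = 1.7083
MRP = 6.4% − 1.1% = 5.30%
E(R_P) = R_f + β_P × MRP = 1.1% + 1.7083 × 5.3% = 10.15%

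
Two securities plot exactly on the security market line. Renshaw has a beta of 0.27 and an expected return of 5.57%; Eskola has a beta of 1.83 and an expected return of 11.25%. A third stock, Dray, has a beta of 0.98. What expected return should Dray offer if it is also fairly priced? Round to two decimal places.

MRP (SML slope) = (11.25% − 5.57%) / (1.83 − 0.27) = 5.68% / 1.56 = 3.6410%
R_f (intercept) = 5.57% − 0.27 × 3.6410% = 4.5869%
E(R_Dray) = R_f + β × MRP = 4.5869% + 0.98 × 3.6410% = 8.16%

8.16%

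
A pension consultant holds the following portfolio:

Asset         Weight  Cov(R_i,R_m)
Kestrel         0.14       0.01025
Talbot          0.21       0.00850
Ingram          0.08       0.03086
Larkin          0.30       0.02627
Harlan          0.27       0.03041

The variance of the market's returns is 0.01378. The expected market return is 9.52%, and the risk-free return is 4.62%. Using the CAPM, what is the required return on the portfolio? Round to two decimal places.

12.36%

β_Kestrel = 0.01025 / 0.01378 = 0.7438
β_Talbot = 0.00850 / 0.01378 = 0.6168
β_Ingram = 0.03086 / 0.01378 = 2.2395
β_Larkin = 0.02627 / 0.01378 = 1.9064
β_Harlan = 0.03041 / 0.01378 = 2.2068
β_P = Σ w_i β_i = 0.14×0.7438 + 0.21×0.6168 + 0.08×2.2395 + 0.30×1.9064 + 0.27×2.2068 = 1.5806
MRP = 9.52% − 4.62% = 4.90%
E(R_P) = R_f + β_P × MRP = 4.62% + 1.5806 × 4.90% = 12.36%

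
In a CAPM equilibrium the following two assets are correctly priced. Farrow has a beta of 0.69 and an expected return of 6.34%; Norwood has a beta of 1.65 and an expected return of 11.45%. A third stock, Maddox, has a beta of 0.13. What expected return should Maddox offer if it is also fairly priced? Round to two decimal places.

3.36%

MRP (SML slope) = (11.45% − 6.34%) / (1.65 − 0.69) = 5.11% / 0.96 = 5.3229%
R_f (intercept) = 6.34% − 0.69 × 5.3229% = 2.6672%
E(R_Maddox) = R_f + β × MRP = 2.6672% + 0.13 × 5.3229% = 3.36%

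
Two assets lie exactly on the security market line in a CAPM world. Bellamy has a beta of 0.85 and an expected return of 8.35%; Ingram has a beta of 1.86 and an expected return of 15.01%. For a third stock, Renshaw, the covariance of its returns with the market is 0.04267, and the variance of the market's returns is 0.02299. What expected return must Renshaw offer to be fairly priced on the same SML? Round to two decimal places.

MRP = (15.01% − 8.35%) / (1.86 − 0.85) = 6.5941%
R_f = 8.35% − 0.85 × 6.5941% = 2.7450%
β_Renshaw = Cov / Var(R_m) = 0.04267 / 0.02299 = 1.8560
E(R_Renshaw) = R_f + β × MRP = 2.7450% + 1.8560 × 6.5941% = 14.98%

14.98%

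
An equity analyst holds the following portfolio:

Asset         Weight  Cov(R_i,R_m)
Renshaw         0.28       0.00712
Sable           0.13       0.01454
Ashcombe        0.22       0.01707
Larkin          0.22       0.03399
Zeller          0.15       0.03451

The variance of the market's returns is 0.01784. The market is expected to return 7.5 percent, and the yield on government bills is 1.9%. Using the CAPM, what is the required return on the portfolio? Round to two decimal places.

β_Renshaw = 0.00712 / 0.01784 = 0.3991
β_Sable = 0.01454 / 0.01784 = 0.8150
β_Ashcombe = 0.01707 / 0.01784 = 0.9568
β_Larkin = 0.03399 / 0.01784 = 1.9053
β_Zeller = 0.03451 / 0.01784 = 1.9344
β_P = Σ w_i β_i = 0.28×0.3991 + 0.13×0.8150 + 0.22×0.9568 + 0.22×1.9053 + 0.15×1.9344 = 1.1375
MRP = 7.5% − 1.9% = 5.60%
E(R_P) = R_f + β_P × MRP = 1.9% + 1.1375 × 5.6% = 8.27%

8.27%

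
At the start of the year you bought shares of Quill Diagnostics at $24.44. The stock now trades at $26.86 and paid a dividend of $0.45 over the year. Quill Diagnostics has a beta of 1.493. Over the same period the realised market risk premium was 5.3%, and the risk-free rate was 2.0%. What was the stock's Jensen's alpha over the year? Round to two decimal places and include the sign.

+1.83%

Realised HPR = (P1 + D1 − P0) / P0 = (26.86 + 0.45 − 24.44) / 24.44 = 2.87 / 24.44 = 11.7430%
CAPM required = R_f + β·MRP = 2.0% + 1.493 × 5.3% = 9.9129%
α = realised − required = 11.7430% − 9.9129% = +1.83%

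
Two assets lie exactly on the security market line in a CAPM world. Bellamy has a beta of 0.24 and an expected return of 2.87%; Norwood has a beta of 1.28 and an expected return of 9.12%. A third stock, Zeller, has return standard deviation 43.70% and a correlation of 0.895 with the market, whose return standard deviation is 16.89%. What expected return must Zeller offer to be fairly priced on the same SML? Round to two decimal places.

MRP = (9.12% − 2.87%) / (1.28 − 0.24) = 6.0096%
R_f = 2.87% − 0.24 × 6.0096% = 1.4277%
β_Zeller = ρ·σ_i/σ_m = 0.895 × 43.70 / 16.89 = 2.3157
E(R_Zeller) = R_f + β × MRP = 1.4277% + 2.3157 × 6.0096% = 15.34%

15.34%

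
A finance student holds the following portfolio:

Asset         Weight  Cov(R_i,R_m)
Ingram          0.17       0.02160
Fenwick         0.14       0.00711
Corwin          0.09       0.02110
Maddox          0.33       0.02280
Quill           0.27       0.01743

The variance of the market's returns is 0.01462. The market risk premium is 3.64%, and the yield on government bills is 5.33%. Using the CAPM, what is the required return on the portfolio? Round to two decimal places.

β_Ingram = 0.02160 / 0.01462 = 1.4774
β_Fenwick = 0.00711 / 0.01462 = 0.4863
β_Corwin = 0.02110 / 0.01462 = 1.4432
β_Maddox = 0.02280 / 0.01462 = 1.5595
β_Quill = 0.01743 / 0.01462 = 1.1922
β_P = Σ w_i β_i = 0.17×1.4774 + 0.14×0.4863 + 0.09×1.4432 + 0.33×1.5595 + 0.27×1.1922 = 1.2857
E(R_P) = R_f + β_P × MRP = 5.33% + 1.2857 × 3.64% = 10.01%

10.01%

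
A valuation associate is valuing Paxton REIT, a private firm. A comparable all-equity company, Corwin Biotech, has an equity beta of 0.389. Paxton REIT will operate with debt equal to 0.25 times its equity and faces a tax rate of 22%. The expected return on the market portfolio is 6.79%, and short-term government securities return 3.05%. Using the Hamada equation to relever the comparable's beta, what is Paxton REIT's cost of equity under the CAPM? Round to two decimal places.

β_L = β_U × [1 + (1 − t)(D/E)] = 0.389 × [1 + (1 − 0.22) × 0.25]
    = 0.389 × [1 + 0.78 × 0.25] = 0.389 × 1.1950 = 0.4649
MRP = 6.79% − 3.05% = 3.74%
E(R) = R_f + β_L × MRP = 3.05% + 0.4649 × 3.74% = 4.79%

4.79%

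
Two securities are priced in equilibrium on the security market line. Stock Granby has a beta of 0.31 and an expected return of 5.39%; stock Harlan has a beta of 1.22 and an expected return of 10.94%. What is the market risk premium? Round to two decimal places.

6.10%

Both satisfy E(R) = R_f + β·MRP, so the slope of the SML is
MRP = (10.94% − 5.39%) / (1.22 − 0.31) = 5.55% / 0.91 = 6.0989%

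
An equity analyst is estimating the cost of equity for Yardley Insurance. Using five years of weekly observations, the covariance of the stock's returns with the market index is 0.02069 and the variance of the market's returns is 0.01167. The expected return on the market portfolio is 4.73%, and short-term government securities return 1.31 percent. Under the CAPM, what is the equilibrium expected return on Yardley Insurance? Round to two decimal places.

β = Cov(R_i, R_m) / Var(R_m) = 0.02069 / 0.01167 = 1.7729
MRP = 4.73% − 1.31% = 3.42%
E(R) = R_f + β × MRP = 1.31% + 1.7729 × 3.42% = 7.37%

7.37%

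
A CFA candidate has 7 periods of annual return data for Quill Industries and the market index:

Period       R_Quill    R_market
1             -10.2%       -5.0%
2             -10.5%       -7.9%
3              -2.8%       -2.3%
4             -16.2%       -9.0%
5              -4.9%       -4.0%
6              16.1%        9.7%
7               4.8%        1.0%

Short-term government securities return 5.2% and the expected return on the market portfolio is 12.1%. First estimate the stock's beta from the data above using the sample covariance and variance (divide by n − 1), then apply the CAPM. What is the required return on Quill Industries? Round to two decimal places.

Mean R_i = (-10.2 − 10.5 − 2.8 − 16.2 − 4.9 + 16.1 + 4.8) / 7 = -3.3857%
Mean R_m = (-5.0 − 7.9 − 2.3 − 9.0 − 4.0 + 9.7 + 1.0) / 7 = -2.5000%
Σ(R_i − R̄_i)(R_m − R̄_m) = 407.5100  ⇒  Cov = 407.5100 / 6 = 67.9183
Σ(R_m − R̄_m)² = 241.0400  ⇒  Var(R_m) = 241.0400 / 6 = 40.1733
β = Cov / Var(R_m) = 67.9183 / 40.1733 = 1.6906
MRP = 12.1% − 5.2% = 6.90%
E(R) = R_f + β × MRP = 5.2% + 1.6906 × 6.9% = 16.87%

16.87%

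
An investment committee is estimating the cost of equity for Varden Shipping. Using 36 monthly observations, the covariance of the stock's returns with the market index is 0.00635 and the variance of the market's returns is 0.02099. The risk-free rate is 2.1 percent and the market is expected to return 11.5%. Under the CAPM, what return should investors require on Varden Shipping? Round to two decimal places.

4.94%

β = Cov(R_i, R_m) / Var(R_m) = 0.00635 / 0.02099 = 0.3025
MRP = 11.5% − 2.1% = 9.40%
E(R) = R_f + β × MRP = 2.1% + 0.3025 × 9.4% = 4.94%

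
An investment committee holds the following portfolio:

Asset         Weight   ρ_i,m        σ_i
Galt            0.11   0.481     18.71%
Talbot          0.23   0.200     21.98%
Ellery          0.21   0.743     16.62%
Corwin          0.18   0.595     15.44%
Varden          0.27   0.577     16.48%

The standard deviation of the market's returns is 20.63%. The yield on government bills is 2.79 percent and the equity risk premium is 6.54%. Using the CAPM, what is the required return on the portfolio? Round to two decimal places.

β_Galt = 0.481 × 18.71% / 20.63% = 0.4362
β_Talbot = 0.200 × 21.98% / 20.63% = 0.2131
β_Ellery = 0.743 × 16.62% / 20.63% = 0.5986
β_Corwin = 0.595 × 15.44% / 20.63% = 0.4453
β_Varden = 0.577 × 16.48% / 20.63% = 0.4609
β_P = Σ w_i β_i = 0.11×0.4362 + 0.23×0.2131 + 0.21×0.5986 + 0.18×0.4453 + 0.27×0.4609 = 0.4273
E(R_P) = R_f + β_P × MRP = 2.79% + 0.4273 × 6.54% = 5.58%

5.58%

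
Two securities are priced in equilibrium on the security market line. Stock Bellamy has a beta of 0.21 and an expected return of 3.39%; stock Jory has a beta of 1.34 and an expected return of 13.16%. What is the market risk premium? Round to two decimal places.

Both satisfy E(R) = R_f + β·MRP, so the slope of the SML is
MRP = (13.16% − 3.39%) / (1.34 − 0.21) = 9.77% / 1.13 = 8.6460%

8.65%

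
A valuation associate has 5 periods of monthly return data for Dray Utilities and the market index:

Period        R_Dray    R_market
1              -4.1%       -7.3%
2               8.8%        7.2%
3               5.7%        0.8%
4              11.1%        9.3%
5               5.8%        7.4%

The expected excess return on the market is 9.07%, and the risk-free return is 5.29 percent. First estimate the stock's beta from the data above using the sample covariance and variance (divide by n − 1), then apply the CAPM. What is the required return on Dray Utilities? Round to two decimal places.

Mean R_i = (-4.1 + 8.8 + 5.7 + 11.1 + 5.8) / 5 = 5.4600%
Mean R_m = (-7.3 + 7.2 + 0.8 + 9.3 + 7.4) / 5 = 3.4800%
Σ(R_i − R̄_i)(R_m − R̄_m) = 148.9960  ⇒  Cov = 148.9960 / 4 = 37.2490
Σ(R_m − R̄_m)² = 186.4680  ⇒  Var(R_m) = 186.4680 / 4 = 46.6170
β = Cov / Var(R_m) = 37.2490 / 46.6170 = 0.7990
E(R) = R_f + β × MRP = 5.29% + 0.7990 × 9.07% = 12.54%

12.54%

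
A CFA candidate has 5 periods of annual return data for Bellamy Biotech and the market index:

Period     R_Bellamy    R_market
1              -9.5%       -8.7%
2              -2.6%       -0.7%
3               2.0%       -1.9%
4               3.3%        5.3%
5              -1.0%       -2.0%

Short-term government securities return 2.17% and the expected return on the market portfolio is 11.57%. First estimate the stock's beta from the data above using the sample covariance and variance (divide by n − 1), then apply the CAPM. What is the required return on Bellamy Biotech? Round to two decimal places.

10.49%

Mean R_i = (-9.5 − 2.6 + 2.0 + 3.3 − 1.0) / 5 = -1.5600%
Mean R_m = (-8.7 − 0.7 − 1.9 + 5.3 − 2.0) / 5 = -1.6000%
Σ(R_i − R̄_i)(R_m − R̄_m) = 87.6800  ⇒  Cov = 87.6800 / 4 = 21.9200
Σ(R_m − R̄_m)² = 99.0800  ⇒  Var(R_m) = 99.0800 / 4 = 24.7700
β = Cov / Var(R_m) = 21.9200 / 24.7700 = 0.8849
MRP = 11.57% − 2.17% = 9.40%
E(R) = R_f + β × MRP = 2.17% + 0.8849 × 9.40% = 10.49%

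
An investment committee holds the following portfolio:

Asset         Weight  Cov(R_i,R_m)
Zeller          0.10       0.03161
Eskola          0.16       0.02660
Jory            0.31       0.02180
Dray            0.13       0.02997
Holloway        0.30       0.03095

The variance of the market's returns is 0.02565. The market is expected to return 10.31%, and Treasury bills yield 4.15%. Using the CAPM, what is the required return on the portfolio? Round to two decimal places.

10.72%

β_Zeller = 0.03161 / 0.02565 = 1.2324
β_Eskola = 0.02660 / 0.02565 = 1.0370
β_Jory = 0.02180 / 0.02565 = 0.8499
β_Dray = 0.02997 / 0.02565 = 1.1684
β_Holloway = 0.03095 / 0.02565 = 1.2066
β_P = Σ w_i β_i = 0.10×1.2324 + 0.16×1.0370 + 0.31×0.8499 + 0.13×1.1684 + 0.30×1.2066 = 1.0665
MRP = 10.31% − 4.15% = 6.16%
E(R_P) = R_f + β_P × MRP = 4.15% + 1.0665 × 6.16% = 10.72%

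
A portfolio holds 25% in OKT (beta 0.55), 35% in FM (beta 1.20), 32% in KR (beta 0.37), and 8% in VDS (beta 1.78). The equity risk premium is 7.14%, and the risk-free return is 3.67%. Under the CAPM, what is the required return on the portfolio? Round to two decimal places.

β_P = Σ w_i β_i = 0.25×0.55 + 0.35×1.20 + 0.32×0.37 + 0.08×1.78 = 0.8183
E(R_P) = R_f + β_P × MRP = 3.67% + 0.8183 × 7.14% = 9.51%

9.51%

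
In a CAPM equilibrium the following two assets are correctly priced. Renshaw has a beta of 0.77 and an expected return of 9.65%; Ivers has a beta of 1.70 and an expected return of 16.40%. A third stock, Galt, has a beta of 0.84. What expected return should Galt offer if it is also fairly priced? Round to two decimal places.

MRP (SML slope) = (16.40% − 9.65%) / (1.70 − 0.77) = 6.75% / 0.93 = 7.2581%
R_f (intercept) = 9.65% − 0.77 × 7.2581% = 4.0613%
E(R_Galt) = R_f + β × MRP = 4.0613% + 0.84 × 7.2581% = 10.16%

10.16%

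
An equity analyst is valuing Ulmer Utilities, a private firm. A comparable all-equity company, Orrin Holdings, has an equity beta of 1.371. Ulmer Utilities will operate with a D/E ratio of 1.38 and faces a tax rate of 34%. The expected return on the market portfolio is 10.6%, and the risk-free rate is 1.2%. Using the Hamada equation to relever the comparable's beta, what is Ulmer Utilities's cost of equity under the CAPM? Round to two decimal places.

25.83%

β_L = β_U × [1 + (1 − t)(D/E)] = 1.371 × [1 + (1 − 0.34) × 1.38]
    = 1.371 × [1 + 0.66 × 1.38] = 1.371 × 1.9108 = 2.6197
MRP = 10.6% − 1.2% = 9.40%
E(R) = R_f + β_L × MRP = 1.2% + 2.6197 × 9.4% = 25.83%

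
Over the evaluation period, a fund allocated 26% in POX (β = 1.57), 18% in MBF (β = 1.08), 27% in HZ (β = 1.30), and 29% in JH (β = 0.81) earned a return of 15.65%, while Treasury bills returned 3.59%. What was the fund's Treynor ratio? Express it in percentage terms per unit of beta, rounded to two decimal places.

β_P = 0.26×1.57 + 0.18×1.08 + 0.27×1.30 + 0.29×0.81 = 1.1885
Treynor = (R_P − R_f) / β_P = (15.65% − 3.59%) / 1.1885 = 12.06% / 1.1885 = 10.15%

10.15%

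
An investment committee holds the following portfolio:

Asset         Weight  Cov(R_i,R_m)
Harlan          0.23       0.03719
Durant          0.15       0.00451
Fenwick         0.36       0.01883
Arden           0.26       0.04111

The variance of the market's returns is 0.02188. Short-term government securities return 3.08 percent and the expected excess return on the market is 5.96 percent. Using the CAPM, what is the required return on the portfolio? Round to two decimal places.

β_Harlan = 0.03719 / 0.02188 = 1.6997
β_Durant = 0.00451 / 0.02188 = 0.2061
β_Fenwick = 0.01883 / 0.02188 = 0.8606
β_Arden = 0.04111 / 0.02188 = 1.8789
β_P = Σ w_i β_i = 0.23×1.6997 + 0.15×0.2061 + 0.36×0.8606 + 0.26×1.8789 = 1.2202
E(R_P) = R_f + β_P × MRP = 3.08% + 1.2202 × 5.96% = 10.35%

10.35%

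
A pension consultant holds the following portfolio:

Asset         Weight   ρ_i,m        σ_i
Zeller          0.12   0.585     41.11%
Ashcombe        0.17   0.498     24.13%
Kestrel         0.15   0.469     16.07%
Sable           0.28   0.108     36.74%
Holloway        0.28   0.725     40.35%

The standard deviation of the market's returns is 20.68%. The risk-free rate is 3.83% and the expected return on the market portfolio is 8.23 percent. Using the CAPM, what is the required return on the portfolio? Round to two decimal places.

7.10%

β_Zeller = 0.585 × 41.11% / 20.68% = 1.1629
β_Ashcombe = 0.498 × 24.13% / 20.68% = 0.5811
β_Kestrel = 0.469 × 16.07% / 20.68% = 0.3645
β_Sable = 0.108 × 36.74% / 20.68% = 0.1919
β_Holloway = 0.725 × 40.35% / 20.68% = 1.4146
β_P = Σ w_i β_i = 0.12×1.1629 + 0.17×0.5811 + 0.15×0.3645 + 0.28×0.1919 + 0.28×1.4146 = 0.7428
MRP = 8.23% − 3.83% = 4.40%
E(R_P) = R_f + β_P × MRP = 3.83% + 0.7428 × 4.40% = 7.10%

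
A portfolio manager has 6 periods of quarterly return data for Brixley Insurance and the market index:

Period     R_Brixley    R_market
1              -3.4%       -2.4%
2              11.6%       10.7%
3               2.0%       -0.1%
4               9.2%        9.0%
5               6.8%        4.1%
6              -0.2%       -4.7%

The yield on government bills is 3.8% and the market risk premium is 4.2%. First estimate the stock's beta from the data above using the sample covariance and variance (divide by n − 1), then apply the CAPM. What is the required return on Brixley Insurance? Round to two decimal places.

7.51%

Mean R_i = (-3.4 + 11.6 + 2.0 + 9.2 + 6.8 − 0.2) / 6 = 4.3333%
Mean R_m = (-2.4 + 10.7 − 0.1 + 9.0 + 4.1 − 4.7) / 6 = 2.7667%
Σ(R_i − R̄_i)(R_m − R̄_m) = 171.7667  ⇒  Cov = 171.7667 / 5 = 34.3533
Σ(R_m − R̄_m)² = 194.2333  ⇒  Var(R_m) = 194.2333 / 5 = 38.8467
β = Cov / Var(R_m) = 34.3533 / 38.8467 = 0.8843
E(R) = R_f + β × MRP = 3.8% + 0.8843 × 4.2% = 7.51%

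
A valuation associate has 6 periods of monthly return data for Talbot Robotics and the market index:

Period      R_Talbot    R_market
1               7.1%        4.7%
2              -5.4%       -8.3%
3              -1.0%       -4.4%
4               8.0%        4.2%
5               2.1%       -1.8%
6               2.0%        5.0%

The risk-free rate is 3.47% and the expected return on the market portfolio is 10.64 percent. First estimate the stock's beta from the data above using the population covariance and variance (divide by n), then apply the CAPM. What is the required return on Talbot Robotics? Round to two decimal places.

Mean R_i = (7.1 − 5.4 − 1.0 + 8.0 + 2.1 + 2.0) / 6 = 2.1333%
Mean R_m = (4.7 − 8.3 − 4.4 + 4.2 − 1.8 + 5.0) / 6 = -0.1000%
Σ(R_i − R̄_i)(R_m − R̄_m) = 123.6900  ⇒  Cov = 123.6900 / 6 = 20.6150
Σ(R_m − R̄_m)² = 156.1600  ⇒  Var(R_m) = 156.1600 / 6 = 26.0267
β = Cov / Var(R_m) = 20.6150 / 26.0267 = 0.7921
MRP = 10.64% − 3.47% = 7.17%
E(R) = R_f + β × MRP = 3.47% + 0.7921 × 7.17% = 9.15%

9.15%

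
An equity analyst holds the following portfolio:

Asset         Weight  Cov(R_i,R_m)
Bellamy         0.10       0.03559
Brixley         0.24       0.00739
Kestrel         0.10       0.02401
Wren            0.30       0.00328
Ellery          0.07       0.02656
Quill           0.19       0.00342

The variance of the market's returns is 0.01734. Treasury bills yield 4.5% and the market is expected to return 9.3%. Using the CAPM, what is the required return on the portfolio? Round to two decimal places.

β_Bellamy = 0.03559 / 0.01734 = 2.0525
β_Brixley = 0.00739 / 0.01734 = 0.4262
β_Kestrel = 0.02401 / 0.01734 = 1.3847
β_Wren = 0.00328 / 0.01734 = 0.1892
β_Ellery = 0.02656 / 0.01734 = 1.5317
β_Quill = 0.00342 / 0.01734 = 0.1972
β_P = Σ w_i β_i = 0.10×2.0525 + 0.24×0.4262 + 0.10×1.3847 + 0.30×0.1892 + 0.07×1.5317 + 0.19×0.1972 = 0.6475
MRP = 9.3% − 4.5% = 4.80%
E(R_P) = R_f + β_P × MRP = 4.5% + 0.6475 × 4.8% = 7.61%

7.61%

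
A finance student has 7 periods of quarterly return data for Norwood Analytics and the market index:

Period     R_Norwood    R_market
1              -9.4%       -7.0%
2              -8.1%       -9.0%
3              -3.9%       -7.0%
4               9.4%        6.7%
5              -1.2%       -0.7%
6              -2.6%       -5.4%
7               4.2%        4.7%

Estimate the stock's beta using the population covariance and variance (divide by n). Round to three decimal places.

1.015

Mean R_i = (-9.4 − 8.1 − 3.9 + 9.4 − 1.2 − 2.6 + 4.2) / 7 = -1.6571%
Mean R_m = (-7.0 − 9.0 − 7.0 + 6.7 − 0.7 − 5.4 + 4.7) / 7 = -2.5286%
Σ(R_i − R̄_i)(R_m − R̄_m) = 234.2686  ⇒  Cov = 234.2686 / 7 = 33.4669
Σ(R_m − R̄_m)² = 230.8743  ⇒  Var(R_m) = 230.8743 / 7 = 32.9820
β = Cov / Var(R_m) = 33.4669 / 32.9820 = 1.0147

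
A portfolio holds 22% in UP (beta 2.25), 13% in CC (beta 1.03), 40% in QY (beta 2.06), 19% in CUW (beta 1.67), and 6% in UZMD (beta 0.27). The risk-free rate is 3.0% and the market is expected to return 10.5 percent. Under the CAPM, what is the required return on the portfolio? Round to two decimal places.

β_P = Σ w_i β_i = 0.22×2.25 + 0.13×1.03 + 0.40×2.06 + 0.19×1.67 + 0.06×0.27 = 1.7864
MRP = 10.5% − 3.0% = 7.50%
E(R_P) = R_f + β_P × MRP = 3.0% + 1.7864 × 7.5% = 16.40%

16.40%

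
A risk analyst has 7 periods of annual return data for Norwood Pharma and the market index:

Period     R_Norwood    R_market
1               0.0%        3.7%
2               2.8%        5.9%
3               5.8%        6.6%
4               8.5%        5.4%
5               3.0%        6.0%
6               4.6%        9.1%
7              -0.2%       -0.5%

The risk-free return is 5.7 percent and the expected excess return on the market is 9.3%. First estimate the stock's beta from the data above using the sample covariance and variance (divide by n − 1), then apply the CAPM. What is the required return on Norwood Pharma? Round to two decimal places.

11.65%

Mean R_i = (0.0 + 2.8 + 5.8 + 8.5 + 3.0 + 4.6 − 0.2) / 7 = 3.5000%
Mean R_m = (3.7 + 5.9 + 6.6 + 5.4 + 6.0 + 9.1 − 0.5) / 7 = 5.1714%
Σ(R_i − R̄_i)(R_m − R̄_m) = 33.9600  ⇒  Cov = 33.9600 / 6 = 5.6600
Σ(R_m − R̄_m)² = 53.0743  ⇒  Var(R_m) = 53.0743 / 6 = 8.8457
β = Cov / Var(R_m) = 5.6600 / 8.8457 = 0.6399
E(R) = R_f + β × MRP = 5.7% + 0.6399 × 9.3% = 11.65%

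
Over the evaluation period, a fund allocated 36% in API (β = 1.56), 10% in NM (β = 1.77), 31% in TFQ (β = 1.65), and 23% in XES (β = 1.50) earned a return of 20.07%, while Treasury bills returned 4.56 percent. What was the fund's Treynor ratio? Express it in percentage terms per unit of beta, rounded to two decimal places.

9.72%

β_P = 0.36×1.56 + 0.10×1.77 + 0.31×1.65 + 0.23×1.50 = 1.5951
Treynor = (R_P − R_f) / β_P = (20.07% − 4.56%) / 1.5951 = 15.51% / 1.5951 = 9.72%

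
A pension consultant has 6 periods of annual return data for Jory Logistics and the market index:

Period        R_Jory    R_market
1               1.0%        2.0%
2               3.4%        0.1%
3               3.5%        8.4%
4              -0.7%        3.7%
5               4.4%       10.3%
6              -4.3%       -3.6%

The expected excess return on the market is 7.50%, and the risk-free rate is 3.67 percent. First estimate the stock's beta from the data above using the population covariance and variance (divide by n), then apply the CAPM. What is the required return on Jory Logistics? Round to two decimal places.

7.27%

Mean R_i = (1.0 + 3.4 + 3.5 − 0.7 + 4.4 − 4.3) / 6 = 1.2167%
Mean R_m = (2.0 + 0.1 + 8.4 + 3.7 + 10.3 − 3.6) / 6 = 3.4833%
Σ(R_i − R̄_i)(R_m − R̄_m) = 64.5217  ⇒  Cov = 64.5217 / 6 = 10.7536
Σ(R_m − R̄_m)² = 134.5083  ⇒  Var(R_m) = 134.5083 / 6 = 22.4181
β = Cov / Var(R_m) = 10.7536 / 22.4181 = 0.4797
E(R) = R_f + β × MRP = 3.67% + 0.4797 × 7.50% = 7.27%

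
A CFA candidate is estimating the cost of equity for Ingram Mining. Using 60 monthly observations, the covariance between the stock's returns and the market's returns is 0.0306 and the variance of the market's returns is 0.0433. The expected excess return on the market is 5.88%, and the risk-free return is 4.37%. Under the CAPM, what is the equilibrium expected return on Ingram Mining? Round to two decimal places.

8.53%

β = Cov(R_i, R_m) / Var(R_m) = 0.0306 / 0.0433 = 0.7067
E(R) = R_f + β × MRP = 4.37% + 0.7067 × 5.88% = 8.53%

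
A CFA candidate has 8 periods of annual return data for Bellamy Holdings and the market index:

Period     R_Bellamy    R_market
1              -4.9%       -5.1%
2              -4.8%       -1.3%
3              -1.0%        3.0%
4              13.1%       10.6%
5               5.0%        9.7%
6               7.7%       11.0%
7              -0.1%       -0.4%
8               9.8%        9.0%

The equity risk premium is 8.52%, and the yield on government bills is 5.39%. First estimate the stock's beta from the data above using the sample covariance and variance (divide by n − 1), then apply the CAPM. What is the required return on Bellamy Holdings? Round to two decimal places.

13.81%

Mean R_i = (-4.9 − 4.8 − 1.0 + 13.1 + 5.0 + 7.7 − 0.1 + 9.8) / 8 = 3.1000%
Mean R_m = (-5.1 − 1.3 + 3.0 + 10.6 + 9.7 + 11.0 − 0.4 + 9.0) / 8 = 4.5625%
Σ(R_i − R̄_i)(R_m − R̄_m) = 275.3800  ⇒  Cov = 275.3800 / 7 = 39.3400
Σ(R_m − R̄_m)² = 278.7788  ⇒  Var(R_m) = 278.7788 / 7 = 39.8255
β = Cov / Var(R_m) = 39.3400 / 39.8255 = 0.9878
E(R) = R_f + β × MRP = 5.39% + 0.9878 × 8.52% = 13.81%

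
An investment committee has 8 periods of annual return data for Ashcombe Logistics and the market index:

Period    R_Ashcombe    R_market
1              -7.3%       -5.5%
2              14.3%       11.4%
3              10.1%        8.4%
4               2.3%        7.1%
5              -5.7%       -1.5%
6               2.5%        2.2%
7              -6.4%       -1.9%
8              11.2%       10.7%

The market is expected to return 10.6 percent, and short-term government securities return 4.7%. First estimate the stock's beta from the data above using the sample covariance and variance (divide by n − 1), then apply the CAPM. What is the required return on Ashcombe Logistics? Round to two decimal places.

12.29%

Mean R_i = (-7.3 + 14.3 + 10.1 + 2.3 − 5.7 + 2.5 − 6.4 + 11.2) / 8 = 2.6250%
Mean R_m = (-5.5 + 11.4 + 8.4 + 7.1 − 1.5 + 2.2 − 1.9 + 10.7) / 8 = 3.8625%
Σ(R_i − R̄_i)(R_m − R̄_m) = 369.2775  ⇒  Cov = 369.2775 / 7 = 52.7539
Σ(R_m − R̄_m)² = 287.0188  ⇒  Var(R_m) = 287.0188 / 7 = 41.0027
β = Cov / Var(R_m) = 52.7539 / 41.0027 = 1.2866
MRP = 10.6% − 4.7% = 5.90%
E(R) = R_f + β × MRP = 4.7% + 1.2866 × 5.9% = 12.29%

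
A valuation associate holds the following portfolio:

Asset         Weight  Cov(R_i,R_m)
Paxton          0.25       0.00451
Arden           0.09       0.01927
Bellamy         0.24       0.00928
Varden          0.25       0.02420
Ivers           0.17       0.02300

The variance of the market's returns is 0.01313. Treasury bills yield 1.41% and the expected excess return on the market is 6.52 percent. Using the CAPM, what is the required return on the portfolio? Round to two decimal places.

8.88%

β_Paxton = 0.00451 / 0.01313 = 0.3435
β_Arden = 0.01927 / 0.01313 = 1.4676
β_Bellamy = 0.00928 / 0.01313 = 0.7068
β_Varden = 0.02420 / 0.01313 = 1.8431
β_Ivers = 0.02300 / 0.01313 = 1.7517
β_P = Σ w_i β_i = 0.25×0.3435 + 0.09×1.4676 + 0.24×0.7068 + 0.25×1.8431 + 0.17×1.7517 = 1.1462
E(R_P) = R_f + β_P × MRP = 1.41% + 1.1462 × 6.52% = 8.88%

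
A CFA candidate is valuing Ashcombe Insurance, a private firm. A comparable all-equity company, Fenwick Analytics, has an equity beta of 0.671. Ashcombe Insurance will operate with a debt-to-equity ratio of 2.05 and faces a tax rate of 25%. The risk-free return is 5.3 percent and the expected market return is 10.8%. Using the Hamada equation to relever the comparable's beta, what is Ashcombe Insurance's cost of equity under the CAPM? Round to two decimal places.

β_L = β_U × [1 + (1 − t)(D/E)] = 0.671 × [1 + (1 − 0.25) × 2.05]
    = 0.671 × [1 + 0.75 × 2.05] = 0.671 × 2.5375 = 1.7027
MRP = 10.8% − 5.3% = 5.50%
E(R) = R_f + β_L × MRP = 5.3% + 1.7027 × 5.5% = 14.66%

14.66%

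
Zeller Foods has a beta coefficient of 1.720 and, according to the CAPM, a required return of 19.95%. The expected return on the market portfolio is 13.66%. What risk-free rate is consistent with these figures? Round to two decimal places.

E(R) = R_f + β(E(R_m) − R_f) = R_f(1 − β) + β·E(R_m)
19.95% = R_f × (1 − 1.720) + 1.720 × 13.66%
19.95% = R_f × -0.720 + 23.49520%
R_f = (19.95% − 23.49520%) / -0.720 = 4.92%

4.92%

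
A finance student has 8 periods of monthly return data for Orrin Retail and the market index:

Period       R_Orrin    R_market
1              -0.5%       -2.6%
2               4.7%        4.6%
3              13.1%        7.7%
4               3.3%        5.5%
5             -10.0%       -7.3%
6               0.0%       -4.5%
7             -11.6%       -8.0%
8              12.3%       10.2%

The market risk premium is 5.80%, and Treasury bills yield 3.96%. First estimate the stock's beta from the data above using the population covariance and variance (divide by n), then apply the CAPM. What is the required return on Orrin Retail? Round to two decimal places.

Mean R_i = (-0.5 + 4.7 + 13.1 + 3.3 − 10.0 + 0.0 − 11.6 + 12.3) / 8 = 1.4125%
Mean R_m = (-2.6 + 4.6 + 7.7 + 5.5 − 7.3 − 4.5 − 8.0 + 10.2) / 8 = 0.7000%
Σ(R_i − R̄_i)(R_m − R̄_m) = 425.2900  ⇒  Cov = 425.2900 / 8 = 53.1613
Σ(R_m − R̄_m)² = 355.1200  ⇒  Var(R_m) = 355.1200 / 8 = 44.3900
β = Cov / Var(R_m) = 53.1613 / 44.3900 = 1.1976
E(R) = R_f + β × MRP = 3.96% + 1.1976 × 5.80% = 10.91%

10.91%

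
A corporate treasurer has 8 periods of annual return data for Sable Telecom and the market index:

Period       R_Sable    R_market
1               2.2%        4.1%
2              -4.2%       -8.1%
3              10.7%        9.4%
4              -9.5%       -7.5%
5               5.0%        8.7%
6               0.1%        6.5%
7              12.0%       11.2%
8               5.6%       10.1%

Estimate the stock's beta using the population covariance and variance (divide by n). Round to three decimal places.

0.838

Mean R_i = (2.2 − 4.2 + 10.7 − 9.5 + 5.0 + 0.1 + 12.0 + 5.6) / 8 = 2.7375%
Mean R_m = (4.1 − 8.1 + 9.4 − 7.5 + 8.7 + 6.5 + 11.2 + 10.1) / 8 = 4.3000%
Σ(R_i − R̄_i)(R_m − R̄_m) = 355.8100  ⇒  Cov = 355.8100 / 8 = 44.4763
Σ(R_m − R̄_m)² = 424.5000  ⇒  Var(R_m) = 424.5000 / 8 = 53.0625
β = Cov / Var(R_m) = 44.4763 / 53.0625 = 0.8382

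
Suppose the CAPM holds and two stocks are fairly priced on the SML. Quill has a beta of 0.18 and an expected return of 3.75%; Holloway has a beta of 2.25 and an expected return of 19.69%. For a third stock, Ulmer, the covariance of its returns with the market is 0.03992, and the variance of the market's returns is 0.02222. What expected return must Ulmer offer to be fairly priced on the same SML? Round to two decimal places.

16.20%

MRP = (19.69% − 3.75%) / (2.25 − 0.18) = 7.7005%
R_f = 3.75% − 0.18 × 7.7005% = 2.3639%
β_Ulmer = Cov / Var(R_m) = 0.03992 / 0.02222 = 1.7966
E(R_Ulmer) = R_f + β × MRP = 2.3639% + 1.7966 × 7.7005% = 16.20%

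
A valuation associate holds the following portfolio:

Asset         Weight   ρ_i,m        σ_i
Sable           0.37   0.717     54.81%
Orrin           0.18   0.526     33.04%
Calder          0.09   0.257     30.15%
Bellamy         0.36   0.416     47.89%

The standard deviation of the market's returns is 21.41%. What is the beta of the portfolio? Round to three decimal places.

1.193

β_Sable = 0.717 × 54.81% / 21.41% = 1.8355
β_Orrin = 0.526 × 33.04% / 21.41% = 0.8117
β_Calder = 0.257 × 30.15% / 21.41% = 0.3619
β_Bellamy = 0.416 × 47.89% / 21.41% = 0.9305
β_P = Σ w_i β_i = 0.37×1.8355 + 0.18×0.8117 + 0.09×0.3619 + 0.36×0.9305 = 1.1928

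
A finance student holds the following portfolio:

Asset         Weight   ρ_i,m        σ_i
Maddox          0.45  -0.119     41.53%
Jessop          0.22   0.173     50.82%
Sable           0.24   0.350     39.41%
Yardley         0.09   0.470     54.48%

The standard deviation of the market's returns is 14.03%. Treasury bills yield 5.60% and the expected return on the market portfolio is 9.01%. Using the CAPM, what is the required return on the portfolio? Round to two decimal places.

6.89%

β_Maddox = -0.119 × 41.53% / 14.03% = -0.3523
β_Jessop = 0.173 × 50.82% / 14.03% = 0.6266
β_Sable = 0.350 × 39.41% / 14.03% = 0.9831
β_Yardley = 0.470 × 54.48% / 14.03% = 1.8251
β_P = Σ w_i β_i = 0.45×-0.3523 + 0.22×0.6266 + 0.24×0.9831 + 0.09×1.8251 = 0.3795
MRP = 9.01% − 5.60% = 3.41%
E(R_P) = R_f + β_P × MRP = 5.60% + 0.3795 × 3.41% = 6.89%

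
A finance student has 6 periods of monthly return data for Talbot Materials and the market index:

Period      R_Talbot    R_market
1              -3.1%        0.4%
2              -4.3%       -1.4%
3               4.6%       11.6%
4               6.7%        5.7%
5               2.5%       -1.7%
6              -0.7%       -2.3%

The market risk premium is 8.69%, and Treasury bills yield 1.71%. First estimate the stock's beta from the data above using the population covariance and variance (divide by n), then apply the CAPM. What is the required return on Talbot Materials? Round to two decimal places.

6.39%

Mean R_i = (-3.1 − 4.3 + 4.6 + 6.7 + 2.5 − 0.7) / 6 = 0.9500%
Mean R_m = (0.4 − 1.4 + 11.6 + 5.7 − 1.7 − 2.3) / 6 = 2.0500%
Σ(R_i − R̄_i)(R_m − R̄_m) = 82.0050  ⇒  Cov = 82.0050 / 6 = 13.6675
Σ(R_m − R̄_m)² = 152.1350  ⇒  Var(R_m) = 152.1350 / 6 = 25.3558
β = Cov / Var(R_m) = 13.6675 / 25.3558 = 0.5390
E(R) = R_f + β × MRP = 1.71% + 0.5390 × 8.69% = 6.39%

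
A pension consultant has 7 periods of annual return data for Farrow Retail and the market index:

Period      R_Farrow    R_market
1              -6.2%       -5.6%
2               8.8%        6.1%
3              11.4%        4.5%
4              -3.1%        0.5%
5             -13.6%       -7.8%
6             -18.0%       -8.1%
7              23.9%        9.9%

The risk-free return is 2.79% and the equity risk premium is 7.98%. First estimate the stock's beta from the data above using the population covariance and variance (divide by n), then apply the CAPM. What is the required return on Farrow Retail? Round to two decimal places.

18.75%

Mean R_i = (-6.2 + 8.8 + 11.4 − 3.1 − 13.6 − 18.0 + 23.9) / 7 = 0.4571%
Mean R_m = (-5.6 + 6.1 + 4.5 + 0.5 − 7.8 − 8.1 + 9.9) / 7 = -0.0714%
Σ(R_i − R̄_i)(R_m − R̄_m) = 626.8686  ⇒  Cov = 626.8686 / 7 = 89.5527
Σ(R_m − R̄_m)² = 313.4943  ⇒  Var(R_m) = 313.4943 / 7 = 44.7849
β = Cov / Var(R_m) = 89.5527 / 44.7849 = 1.9996
E(R) = R_f + β × MRP = 2.79% + 1.9996 × 7.98% = 18.75%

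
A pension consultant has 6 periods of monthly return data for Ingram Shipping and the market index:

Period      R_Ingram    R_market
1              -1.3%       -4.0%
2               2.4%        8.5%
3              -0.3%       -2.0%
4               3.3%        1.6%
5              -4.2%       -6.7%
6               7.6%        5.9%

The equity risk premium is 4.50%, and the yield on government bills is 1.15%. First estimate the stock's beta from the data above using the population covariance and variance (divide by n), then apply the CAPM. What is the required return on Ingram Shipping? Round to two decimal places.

3.76%

Mean R_i = (-1.3 + 2.4 − 0.3 + 3.3 − 4.2 + 7.6) / 6 = 1.2500%
Mean R_m = (-4.0 + 8.5 − 2.0 + 1.6 − 6.7 + 5.9) / 6 = 0.5500%
Σ(R_i − R̄_i)(R_m − R̄_m) = 100.3350  ⇒  Cov = 100.3350 / 6 = 16.7225
Σ(R_m − R̄_m)² = 172.6950  ⇒  Var(R_m) = 172.6950 / 6 = 28.7825
β = Cov / Var(R_m) = 16.7225 / 28.7825 = 0.5810
E(R) = R_f + β × MRP = 1.15% + 0.5810 × 4.50% = 3.76%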